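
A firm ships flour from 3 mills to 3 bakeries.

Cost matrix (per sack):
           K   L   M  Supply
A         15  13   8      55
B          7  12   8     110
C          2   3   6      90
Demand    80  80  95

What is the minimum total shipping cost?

1510

A cheapest plan:
  A→M: 55 sacks
  B→K: 70 sacks
  B→M: 40 sacks
  C→K: 10 sacks
  C→L: 80 sacks
Total cost = 1510.
(Supply check: A ships 55; B ships 110; C ships 90.)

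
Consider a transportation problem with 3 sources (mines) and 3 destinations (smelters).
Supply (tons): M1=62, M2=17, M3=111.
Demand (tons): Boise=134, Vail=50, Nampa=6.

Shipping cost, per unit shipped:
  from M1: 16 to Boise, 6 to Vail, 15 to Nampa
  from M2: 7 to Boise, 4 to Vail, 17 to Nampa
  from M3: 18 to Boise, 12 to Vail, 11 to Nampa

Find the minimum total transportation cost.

A cheapest plan:
  M1 to Boise: 12 tons
  M1 to Vail: 50 tons
  M2 to Boise: 17 tons
  M3 to Boise: 105 tons
  M3 to Nampa: 6 tons
Total cost = 2567.

2567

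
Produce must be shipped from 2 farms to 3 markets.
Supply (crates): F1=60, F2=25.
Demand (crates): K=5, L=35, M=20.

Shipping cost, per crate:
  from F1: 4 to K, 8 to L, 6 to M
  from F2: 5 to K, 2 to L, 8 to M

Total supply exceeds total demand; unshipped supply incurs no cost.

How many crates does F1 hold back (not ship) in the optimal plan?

25

An optimal plan:
  F1→K: 5 crates
  F1→L: 10 crates
  F1→M: 20 crates
  F2→L: 25 crates
Total cost = 270.
F1 ships 35 of its 60, leaving 25.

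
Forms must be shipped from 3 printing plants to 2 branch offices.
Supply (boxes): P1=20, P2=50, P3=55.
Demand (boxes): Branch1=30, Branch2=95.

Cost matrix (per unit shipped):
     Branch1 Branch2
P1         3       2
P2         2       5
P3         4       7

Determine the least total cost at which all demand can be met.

585

Optimal allocation:
  P1 to Branch2: 20 × 2 = 40
  P2 to Branch1: 30 × 2 = 60
  P2 to Branch2: 20 × 5 = 100
  P3 to Branch2: 55 × 7 = 385
Total = 40 + 60 + 100 + 385 = 585.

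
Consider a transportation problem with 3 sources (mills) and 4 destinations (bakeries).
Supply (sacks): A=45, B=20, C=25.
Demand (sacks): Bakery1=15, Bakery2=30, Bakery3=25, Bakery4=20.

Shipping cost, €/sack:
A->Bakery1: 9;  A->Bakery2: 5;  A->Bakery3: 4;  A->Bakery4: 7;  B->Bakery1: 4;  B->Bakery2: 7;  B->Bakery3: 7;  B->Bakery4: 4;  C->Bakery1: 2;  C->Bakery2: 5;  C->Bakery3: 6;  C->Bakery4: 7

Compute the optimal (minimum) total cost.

One minimum-cost allocation:
  A->Bakery2: 20 × €5 = €100
  A->Bakery3: 25 × €4 = €100
  B->Bakery4: 20 × €4 = €80
  C->Bakery1: 15 × €2 = €30
  C->Bakery2: 10 × €5 = €50
Total = 100 + 100 + 80 + 30 + 50 = €360.
(Supply check: A ships 45; B ships 20; C ships 25.)

360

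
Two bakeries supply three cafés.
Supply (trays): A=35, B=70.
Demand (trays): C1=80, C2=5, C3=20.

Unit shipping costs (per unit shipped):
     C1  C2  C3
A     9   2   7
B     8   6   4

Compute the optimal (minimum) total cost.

Optimal allocation:
  A–C1: 30 × 9 = 270
  A–C2: 5 × 2 = 10
  B–C1: 50 × 8 = 400
  B–C3: 20 × 4 = 80
Total = 270 + 10 + 400 + 80 = 760.
(Supply check: A ships 35; B ships 70.)

760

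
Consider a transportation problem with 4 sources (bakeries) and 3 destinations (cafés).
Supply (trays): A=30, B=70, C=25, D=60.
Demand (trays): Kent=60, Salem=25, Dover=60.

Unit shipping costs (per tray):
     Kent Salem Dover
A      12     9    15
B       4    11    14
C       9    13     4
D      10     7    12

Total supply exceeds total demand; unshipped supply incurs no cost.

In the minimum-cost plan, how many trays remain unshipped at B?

10

Minimum-cost shipments:
  B–Kent: 60 trays
  C–Dover: 25 trays
  D–Salem: 25 trays
  D–Dover: 35 trays
Total cost = 935.
B ships 60 of its 70, leaving 10.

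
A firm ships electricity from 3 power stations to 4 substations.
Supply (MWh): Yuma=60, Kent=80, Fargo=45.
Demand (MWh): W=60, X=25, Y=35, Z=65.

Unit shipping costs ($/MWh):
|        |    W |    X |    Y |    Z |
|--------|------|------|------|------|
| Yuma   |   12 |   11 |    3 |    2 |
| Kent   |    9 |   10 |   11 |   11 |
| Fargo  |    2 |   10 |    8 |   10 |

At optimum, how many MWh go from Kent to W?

The minimum-cost plan:
  Yuma to Z: 60 MWh
  Kent to W: 15 MWh
  Kent to X: 25 MWh
  Kent to Y: 35 MWh
  Kent to Z: 5 MWh
  Fargo to W: 45 MWh
Total cost = $1035.
So Kent→W carries 15 MWh.

15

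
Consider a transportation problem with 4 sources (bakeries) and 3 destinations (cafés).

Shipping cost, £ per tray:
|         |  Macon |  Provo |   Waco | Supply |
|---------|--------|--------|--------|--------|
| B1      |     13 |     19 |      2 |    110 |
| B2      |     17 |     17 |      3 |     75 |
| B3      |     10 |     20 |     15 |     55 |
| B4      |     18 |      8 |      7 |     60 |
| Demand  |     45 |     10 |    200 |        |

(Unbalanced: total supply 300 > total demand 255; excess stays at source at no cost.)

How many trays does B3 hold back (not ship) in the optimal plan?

10

Minimum-cost shipments:
  B1–Waco: 110 × £2 = £220
  B2–Waco: 75 × £3 = £225
  B3–Macon: 45 × £10 = £450
  B4–Provo: 10 × £8 = £80
  B4–Waco: 15 × £7 = £105
Total cost = £1080.
B3 ships 45 of its 55, leaving 10.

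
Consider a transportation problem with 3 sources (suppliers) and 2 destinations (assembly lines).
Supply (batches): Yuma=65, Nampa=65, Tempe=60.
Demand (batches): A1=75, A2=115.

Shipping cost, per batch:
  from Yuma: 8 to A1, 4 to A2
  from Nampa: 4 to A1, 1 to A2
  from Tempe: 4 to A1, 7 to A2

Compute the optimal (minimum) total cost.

610

A cheapest plan:
  Yuma–A2: 65 × 4 = 260
  Nampa–A1: 15 × 4 = 60
  Nampa–A2: 50 × 1 = 50
  Tempe–A1: 60 × 4 = 240
Total = 260 + 60 + 50 + 240 = 610.
(Supply check: Yuma ships 65; Nampa ships 65; Tempe ships 60.)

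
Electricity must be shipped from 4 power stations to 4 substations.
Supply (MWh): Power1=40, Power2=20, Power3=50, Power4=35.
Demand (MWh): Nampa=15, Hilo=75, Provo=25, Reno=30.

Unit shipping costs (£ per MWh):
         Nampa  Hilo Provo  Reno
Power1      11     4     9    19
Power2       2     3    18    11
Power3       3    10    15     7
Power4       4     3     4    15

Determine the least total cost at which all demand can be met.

655

One minimum-cost allocation:
  Power1–Hilo: 40 MWh
  Power2–Hilo: 20 MWh
  Power3–Nampa: 15 MWh
  Power3–Hilo: 5 MWh
  Power3–Reno: 30 MWh
  Power4–Hilo: 10 MWh
  Power4–Provo: 25 MWh
Total cost = £655.
(Supply check: Power1 ships 40; Power2 ships 20; Power3 ships 50; Power4 ships 35.)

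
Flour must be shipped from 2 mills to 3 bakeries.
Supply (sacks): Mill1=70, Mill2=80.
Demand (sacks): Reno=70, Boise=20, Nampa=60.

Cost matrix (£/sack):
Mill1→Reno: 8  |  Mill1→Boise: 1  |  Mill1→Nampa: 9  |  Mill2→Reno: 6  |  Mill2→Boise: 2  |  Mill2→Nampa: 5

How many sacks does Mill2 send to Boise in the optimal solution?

Solving gives:
  Mill1->Reno: 50 × £8 = £400
  Mill1->Boise: 20 × £1 = £20
  Mill2->Reno: 20 × £6 = £120
  Mill2->Nampa: 60 × £5 = £300
Total cost = £840.
The route Mill2→Boise is not used.

0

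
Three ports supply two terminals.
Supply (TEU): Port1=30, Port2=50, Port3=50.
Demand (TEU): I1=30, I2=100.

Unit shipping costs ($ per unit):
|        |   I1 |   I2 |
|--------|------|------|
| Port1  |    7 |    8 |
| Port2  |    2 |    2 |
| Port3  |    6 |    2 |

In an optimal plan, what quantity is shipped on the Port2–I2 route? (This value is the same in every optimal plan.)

50

Optimal shipments:
  Port1 to I1: 30 × $7 = $210
  Port2 to I2: 50 × $2 = $100
  Port3 to I2: 50 × $2 = $100
Total cost = $410.
So Port2→I2 carries 50 TEU.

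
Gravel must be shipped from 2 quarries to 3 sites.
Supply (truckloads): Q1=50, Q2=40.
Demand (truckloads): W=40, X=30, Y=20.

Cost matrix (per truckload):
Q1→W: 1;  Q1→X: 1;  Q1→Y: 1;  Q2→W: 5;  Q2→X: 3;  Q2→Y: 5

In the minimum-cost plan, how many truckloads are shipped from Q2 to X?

30

Optimal shipments:
  Q1 to W: 40 × 1 = 40
  Q1 to Y: 10 × 1 = 10
  Q2 to X: 30 × 3 = 90
  Q2 to Y: 10 × 5 = 50
Total cost = 190.
So Q2→X carries 30 truckloads.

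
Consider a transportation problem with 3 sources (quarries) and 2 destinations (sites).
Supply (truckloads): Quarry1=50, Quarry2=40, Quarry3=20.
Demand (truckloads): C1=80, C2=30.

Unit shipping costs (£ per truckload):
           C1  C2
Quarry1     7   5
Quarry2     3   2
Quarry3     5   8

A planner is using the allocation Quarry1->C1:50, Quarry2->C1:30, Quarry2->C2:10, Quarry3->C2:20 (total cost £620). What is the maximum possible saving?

110

Current plan cost = 50·7 + 30·3 + 10·2 + 20·8 = £620.
Optimal plan:
  Quarry1->C1: 20 truckloads
  Quarry1->C2: 30 truckloads
  Quarry2->C1: 40 truckloads
  Quarry3->C1: 20 truckloads
Optimal cost = £510.
Saving = 620 − 510 = £110.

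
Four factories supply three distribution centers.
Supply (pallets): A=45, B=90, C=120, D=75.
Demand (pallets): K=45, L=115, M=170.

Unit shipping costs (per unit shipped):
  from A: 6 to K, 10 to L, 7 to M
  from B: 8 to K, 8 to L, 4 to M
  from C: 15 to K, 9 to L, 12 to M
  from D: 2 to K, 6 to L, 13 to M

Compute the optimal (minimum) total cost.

2130

Optimal allocation:
  A–M: 45 × 7 = 315
  B–M: 90 × 4 = 360
  C–L: 85 × 9 = 765
  C–M: 35 × 12 = 420
  D–K: 45 × 2 = 90
  D–L: 30 × 6 = 180
Total = 315 + 360 + 765 + 420 + 90 + 180 = 2130.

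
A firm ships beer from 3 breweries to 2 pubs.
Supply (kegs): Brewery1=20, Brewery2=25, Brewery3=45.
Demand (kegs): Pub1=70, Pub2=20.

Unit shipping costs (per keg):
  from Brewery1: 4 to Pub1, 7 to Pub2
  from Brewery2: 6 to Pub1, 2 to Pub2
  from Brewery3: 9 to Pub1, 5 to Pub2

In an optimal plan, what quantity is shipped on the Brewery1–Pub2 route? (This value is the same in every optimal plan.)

0

Optimal shipments:
  Brewery1 to Pub1: 20 kegs
  Brewery2 to Pub1: 25 kegs
  Brewery3 to Pub1: 25 kegs
  Brewery3 to Pub2: 20 kegs
Total cost = 555.
The route Brewery1→Pub2 is not used.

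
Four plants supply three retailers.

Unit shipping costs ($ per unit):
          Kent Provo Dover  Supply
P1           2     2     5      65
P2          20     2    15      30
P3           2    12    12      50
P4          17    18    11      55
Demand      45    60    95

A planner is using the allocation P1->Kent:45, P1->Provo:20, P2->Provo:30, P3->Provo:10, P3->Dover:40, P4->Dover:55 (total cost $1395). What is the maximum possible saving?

345

Current plan cost = 45·2 + 20·2 + 30·2 + 10·12 + 40·12 + 55·11 = $1395.
Optimal plan:
  P1–Provo: 30 × $2 = $60
  P1–Dover: 35 × $5 = $175
  P2–Provo: 30 × $2 = $60
  P3–Kent: 45 × $2 = $90
  P3–Dover: 5 × $12 = $60
  P4–Dover: 55 × $11 = $605
Optimal cost = $1050.
Saving = 1395 − 1050 = $345.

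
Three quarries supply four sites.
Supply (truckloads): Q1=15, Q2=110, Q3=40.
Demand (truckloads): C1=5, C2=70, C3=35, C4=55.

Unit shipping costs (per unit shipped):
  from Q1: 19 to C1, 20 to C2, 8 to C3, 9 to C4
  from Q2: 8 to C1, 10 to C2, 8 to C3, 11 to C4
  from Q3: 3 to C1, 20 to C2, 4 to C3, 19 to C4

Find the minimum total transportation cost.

Optimal allocation:
  Q1–C4: 15 × 9 = 135
  Q2–C2: 70 × 10 = 700
  Q2–C4: 40 × 11 = 440
  Q3–C1: 5 × 3 = 15
  Q3–C3: 35 × 4 = 140
Total = 135 + 700 + 440 + 15 + 140 = 1430.

1430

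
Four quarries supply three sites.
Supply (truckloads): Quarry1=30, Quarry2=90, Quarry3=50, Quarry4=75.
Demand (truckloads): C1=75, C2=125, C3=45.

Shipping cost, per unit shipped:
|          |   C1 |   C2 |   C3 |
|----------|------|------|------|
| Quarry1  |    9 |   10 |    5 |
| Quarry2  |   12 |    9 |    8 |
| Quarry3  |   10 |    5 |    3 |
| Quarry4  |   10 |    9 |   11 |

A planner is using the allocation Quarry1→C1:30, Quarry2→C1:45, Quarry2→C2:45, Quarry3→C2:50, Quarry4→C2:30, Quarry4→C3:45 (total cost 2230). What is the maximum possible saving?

Current plan cost = 30·9 + 45·12 + 45·9 + 50·5 + 30·9 + 45·11 = 2230.
Optimal plan:
  Quarry1→C3: 30 × 5 = 150
  Quarry2→C2: 90 × 9 = 810
  Quarry3→C2: 35 × 5 = 175
  Quarry3→C3: 15 × 3 = 45
  Quarry4→C1: 75 × 10 = 750
Optimal cost = 1930.
Saving = 2230 − 1930 = 300.

300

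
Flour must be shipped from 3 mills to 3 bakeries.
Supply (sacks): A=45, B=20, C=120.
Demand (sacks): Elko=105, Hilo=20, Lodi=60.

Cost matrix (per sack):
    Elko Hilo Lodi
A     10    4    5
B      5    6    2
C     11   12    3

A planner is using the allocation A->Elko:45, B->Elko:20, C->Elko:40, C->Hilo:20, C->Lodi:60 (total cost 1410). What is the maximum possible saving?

Current plan cost = 45·10 + 20·5 + 40·11 + 20·12 + 60·3 = 1410.
Optimal plan:
  A->Elko: 25 × 10 = 250
  A->Hilo: 20 × 4 = 80
  B->Elko: 20 × 5 = 100
  C->Elko: 60 × 11 = 660
  C->Lodi: 60 × 3 = 180
Optimal cost = 1270.
Saving = 1410 − 1270 = 140.

140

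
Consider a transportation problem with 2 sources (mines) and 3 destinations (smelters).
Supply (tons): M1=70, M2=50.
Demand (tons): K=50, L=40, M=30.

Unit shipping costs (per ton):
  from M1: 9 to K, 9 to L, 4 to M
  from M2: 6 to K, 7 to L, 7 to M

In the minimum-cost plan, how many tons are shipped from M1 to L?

The minimum-cost plan:
  M1–L: 40 tons
  M1–M: 30 tons
  M2–K: 50 tons
Total cost = 780.
So M1→L carries 40 tons.

40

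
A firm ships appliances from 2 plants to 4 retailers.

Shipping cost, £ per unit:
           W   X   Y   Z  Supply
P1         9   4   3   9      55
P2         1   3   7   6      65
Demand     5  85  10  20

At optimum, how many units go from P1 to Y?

10

Optimal shipments:
  P1–X: 45 × £4 = £180
  P1–Y: 10 × £3 = £30
  P2–W: 5 × £1 = £5
  P2–X: 40 × £3 = £120
  P2–Z: 20 × £6 = £120
Total cost = £455.
So P1→Y carries 10 units.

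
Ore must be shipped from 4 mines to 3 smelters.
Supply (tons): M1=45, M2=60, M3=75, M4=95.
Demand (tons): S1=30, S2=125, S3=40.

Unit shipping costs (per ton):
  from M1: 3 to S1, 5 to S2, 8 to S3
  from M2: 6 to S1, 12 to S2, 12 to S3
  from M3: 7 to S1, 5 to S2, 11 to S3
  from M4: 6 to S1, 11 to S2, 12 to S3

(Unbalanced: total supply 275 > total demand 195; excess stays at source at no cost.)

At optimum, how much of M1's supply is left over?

Minimum-cost shipments:
  M1->S2: 45 tons
  M2->S1: 30 tons
  M3->S2: 75 tons
  M4->S2: 5 tons
  M4->S3: 40 tons
Total cost = 1315.
M1 ships 45 of its 45, leaving 0.

0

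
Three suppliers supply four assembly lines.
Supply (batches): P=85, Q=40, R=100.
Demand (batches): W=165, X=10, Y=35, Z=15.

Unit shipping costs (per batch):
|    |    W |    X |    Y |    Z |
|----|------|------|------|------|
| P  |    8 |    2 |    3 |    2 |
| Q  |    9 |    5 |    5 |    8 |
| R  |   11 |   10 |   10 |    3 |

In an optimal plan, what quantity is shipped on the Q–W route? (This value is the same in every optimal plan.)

Solving gives:
  P->W: 40 × 8 = 320
  P->X: 10 × 2 = 20
  P->Y: 35 × 3 = 105
  Q->W: 40 × 9 = 360
  R->W: 85 × 11 = 935
  R->Z: 15 × 3 = 45
Total cost = 1785.
So Q→W carries 40 batches.

40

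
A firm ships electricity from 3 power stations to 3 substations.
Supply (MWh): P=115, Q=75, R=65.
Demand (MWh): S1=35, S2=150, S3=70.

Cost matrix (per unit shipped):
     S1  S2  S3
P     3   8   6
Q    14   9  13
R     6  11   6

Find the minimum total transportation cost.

An optimal shipping plan:
  P->S1: 35 × 3 = 105
  P->S2: 75 × 8 = 600
  P->S3: 5 × 6 = 30
  Q->S2: 75 × 9 = 675
  R->S3: 65 × 6 = 390
Total = 105 + 600 + 30 + 675 + 390 = 1800.
(Supply check: P ships 115; Q ships 75; R ships 65.)

1800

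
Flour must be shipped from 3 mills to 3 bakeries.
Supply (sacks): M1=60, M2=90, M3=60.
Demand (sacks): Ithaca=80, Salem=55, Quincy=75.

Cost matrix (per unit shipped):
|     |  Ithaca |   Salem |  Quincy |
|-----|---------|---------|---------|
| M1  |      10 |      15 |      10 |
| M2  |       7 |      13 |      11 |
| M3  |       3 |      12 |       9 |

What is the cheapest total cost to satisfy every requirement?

A cheapest plan:
  M1->Quincy: 60 sacks
  M2->Ithaca: 20 sacks
  M2->Salem: 55 sacks
  M2->Quincy: 15 sacks
  M3->Ithaca: 60 sacks
Total cost = 1800.

1800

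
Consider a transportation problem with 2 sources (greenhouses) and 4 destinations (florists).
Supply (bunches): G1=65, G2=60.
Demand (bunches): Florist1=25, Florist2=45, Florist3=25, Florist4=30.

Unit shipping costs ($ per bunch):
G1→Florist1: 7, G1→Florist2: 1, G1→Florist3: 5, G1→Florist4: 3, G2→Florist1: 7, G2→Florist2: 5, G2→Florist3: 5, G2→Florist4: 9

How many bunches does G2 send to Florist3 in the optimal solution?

The minimum-cost plan:
  G1->Florist2: 35 × $1 = $35
  G1->Florist4: 30 × $3 = $90
  G2->Florist1: 25 × $7 = $175
  G2->Florist2: 10 × $5 = $50
  G2->Florist3: 25 × $5 = $125
Total cost = $475.
So G2→Florist3 carries 25 bunches.

25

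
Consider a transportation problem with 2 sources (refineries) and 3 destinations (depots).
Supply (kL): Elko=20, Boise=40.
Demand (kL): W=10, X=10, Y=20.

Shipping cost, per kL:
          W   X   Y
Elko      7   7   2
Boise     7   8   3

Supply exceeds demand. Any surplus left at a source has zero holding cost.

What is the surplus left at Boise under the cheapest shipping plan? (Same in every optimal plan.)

Minimum-cost shipments:
  Elko–X: 10 × 7 = 70
  Elko–Y: 10 × 2 = 20
  Boise–W: 10 × 7 = 70
  Boise–Y: 10 × 3 = 30
Total cost = 190.
Boise ships 20 of its 40, leaving 20.

20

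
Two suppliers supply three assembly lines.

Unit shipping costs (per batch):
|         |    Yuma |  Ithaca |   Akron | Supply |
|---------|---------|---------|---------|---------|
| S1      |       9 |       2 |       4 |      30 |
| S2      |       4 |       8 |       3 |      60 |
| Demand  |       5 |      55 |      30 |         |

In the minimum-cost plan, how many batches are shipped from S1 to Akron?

0

Solving gives:
  S1→Ithaca: 30 × 2 = 60
  S2→Yuma: 5 × 4 = 20
  S2→Ithaca: 25 × 8 = 200
  S2→Akron: 30 × 3 = 90
Total cost = 370.
The route S1→Akron is not used.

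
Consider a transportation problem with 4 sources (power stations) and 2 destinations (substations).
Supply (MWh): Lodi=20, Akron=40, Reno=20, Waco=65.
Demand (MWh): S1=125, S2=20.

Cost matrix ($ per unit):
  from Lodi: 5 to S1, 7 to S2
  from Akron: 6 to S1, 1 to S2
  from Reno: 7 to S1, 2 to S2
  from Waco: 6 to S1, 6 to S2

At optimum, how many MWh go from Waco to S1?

The minimum-cost plan:
  Lodi→S1: 20 × $5 = $100
  Akron→S1: 20 × $6 = $120
  Akron→S2: 20 × $1 = $20
  Reno→S1: 20 × $7 = $140
  Waco→S1: 65 × $6 = $390
Total cost = $770.
So Waco→S1 carries 65 MWh.

65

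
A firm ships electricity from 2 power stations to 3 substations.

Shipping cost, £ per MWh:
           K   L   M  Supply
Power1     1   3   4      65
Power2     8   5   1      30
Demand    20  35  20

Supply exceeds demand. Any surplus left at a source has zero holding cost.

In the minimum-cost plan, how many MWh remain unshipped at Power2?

10

Minimum-cost shipments:
  Power1–K: 20 × £1 = £20
  Power1–L: 35 × £3 = £105
  Power2–M: 20 × £1 = £20
Total cost = £145.
Power2 ships 20 of its 30, leaving 10.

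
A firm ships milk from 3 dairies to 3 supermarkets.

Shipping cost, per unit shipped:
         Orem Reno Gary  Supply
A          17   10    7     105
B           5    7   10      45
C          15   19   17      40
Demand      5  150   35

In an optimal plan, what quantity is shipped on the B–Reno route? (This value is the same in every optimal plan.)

45

Optimal shipments:
  A→Reno: 70 × 10 = 700
  A→Gary: 35 × 7 = 245
  B→Reno: 45 × 7 = 315
  C→Orem: 5 × 15 = 75
  C→Reno: 35 × 19 = 665
Total cost = 2000.
So B→Reno carries 45 crates.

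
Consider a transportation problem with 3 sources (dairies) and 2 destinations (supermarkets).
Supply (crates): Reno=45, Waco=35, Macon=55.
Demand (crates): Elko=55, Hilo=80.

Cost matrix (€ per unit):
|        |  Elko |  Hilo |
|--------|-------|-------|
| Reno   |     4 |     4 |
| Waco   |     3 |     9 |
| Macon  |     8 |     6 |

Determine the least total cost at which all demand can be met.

615

An optimal shipping plan:
  Reno→Elko: 20 crates
  Reno→Hilo: 25 crates
  Waco→Elko: 35 crates
  Macon→Hilo: 55 crates
Total cost = €615.
(Supply check: Reno ships 45; Waco ships 35; Macon ships 55.)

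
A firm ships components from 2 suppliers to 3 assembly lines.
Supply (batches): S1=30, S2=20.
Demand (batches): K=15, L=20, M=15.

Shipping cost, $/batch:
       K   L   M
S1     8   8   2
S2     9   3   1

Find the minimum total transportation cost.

210

An optimal shipping plan:
  S1–K: 15 × $8 = $120
  S1–M: 15 × $2 = $30
  S2–L: 20 × $3 = $60
Total = 120 + 30 + 60 = $210.
(Supply check: S1 ships 30; S2 ships 20.)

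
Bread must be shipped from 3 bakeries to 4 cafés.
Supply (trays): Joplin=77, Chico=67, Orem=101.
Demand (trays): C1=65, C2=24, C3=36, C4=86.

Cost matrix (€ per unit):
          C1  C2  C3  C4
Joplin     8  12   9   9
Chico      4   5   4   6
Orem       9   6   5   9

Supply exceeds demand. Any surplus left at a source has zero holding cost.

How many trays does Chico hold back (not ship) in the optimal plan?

0

An optimal plan:
  Joplin->C4: 43 × €9 = €387
  Chico->C1: 65 × €4 = €260
  Chico->C4: 2 × €6 = €12
  Orem->C2: 24 × €6 = €144
  Orem->C3: 36 × €5 = €180
  Orem->C4: 41 × €9 = €369
Total cost = €1352.
Chico ships 67 of its 67, leaving 0.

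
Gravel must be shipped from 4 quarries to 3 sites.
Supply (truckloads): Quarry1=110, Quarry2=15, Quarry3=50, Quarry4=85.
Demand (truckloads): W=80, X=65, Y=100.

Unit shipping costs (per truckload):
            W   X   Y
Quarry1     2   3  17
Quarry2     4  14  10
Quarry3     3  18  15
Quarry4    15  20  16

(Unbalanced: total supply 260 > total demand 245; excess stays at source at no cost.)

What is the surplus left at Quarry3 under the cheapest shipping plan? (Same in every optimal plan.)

0

Minimum-cost shipments:
  Quarry1 to W: 45 × 2 = 90
  Quarry1 to X: 65 × 3 = 195
  Quarry2 to Y: 15 × 10 = 150
  Quarry3 to W: 35 × 3 = 105
  Quarry3 to Y: 15 × 15 = 225
  Quarry4 to Y: 70 × 16 = 1120
Total cost = 1885.
Quarry3 ships 50 of its 50, leaving 0.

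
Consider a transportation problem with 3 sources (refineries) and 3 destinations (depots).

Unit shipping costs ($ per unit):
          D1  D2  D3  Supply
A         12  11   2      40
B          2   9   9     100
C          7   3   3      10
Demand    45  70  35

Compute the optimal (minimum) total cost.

740

A cheapest plan:
  A->D2: 5 kL
  A->D3: 35 kL
  B->D1: 45 kL
  B->D2: 55 kL
  C->D2: 10 kL
Total cost = $740.
(Supply check: A ships 40; B ships 100; C ships 10.)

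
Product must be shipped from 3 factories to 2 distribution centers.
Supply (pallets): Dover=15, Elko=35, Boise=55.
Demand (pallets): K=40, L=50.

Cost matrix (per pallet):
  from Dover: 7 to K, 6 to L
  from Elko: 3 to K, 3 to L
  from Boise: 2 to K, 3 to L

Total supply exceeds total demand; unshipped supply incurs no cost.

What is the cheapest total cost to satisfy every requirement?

230

One minimum-cost allocation:
  Elko–L: 35 × 3 = 105
  Boise–K: 40 × 2 = 80
  Boise–L: 15 × 3 = 45
Total = 105 + 80 + 45 = 230.
(Supply check: Dover ships 0; Elko ships 35; Boise ships 55.)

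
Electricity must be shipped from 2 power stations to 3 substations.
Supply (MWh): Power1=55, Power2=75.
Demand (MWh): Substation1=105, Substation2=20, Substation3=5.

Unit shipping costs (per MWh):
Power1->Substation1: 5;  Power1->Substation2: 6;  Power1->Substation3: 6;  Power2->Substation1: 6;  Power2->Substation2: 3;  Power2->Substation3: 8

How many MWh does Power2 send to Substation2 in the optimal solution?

Solving gives:
  Power1 to Substation1: 50 × 5 = 250
  Power1 to Substation3: 5 × 6 = 30
  Power2 to Substation1: 55 × 6 = 330
  Power2 to Substation2: 20 × 3 = 60
Total cost = 670.
So Power2→Substation2 carries 20 MWh.

20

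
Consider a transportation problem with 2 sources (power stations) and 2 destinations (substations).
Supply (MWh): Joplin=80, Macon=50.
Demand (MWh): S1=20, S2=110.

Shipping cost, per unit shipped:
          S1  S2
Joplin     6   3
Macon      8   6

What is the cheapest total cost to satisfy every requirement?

A cheapest plan:
  Joplin→S2: 80 × 3 = 240
  Macon→S1: 20 × 8 = 160
  Macon→S2: 30 × 6 = 180
Total = 240 + 160 + 180 = 580.
(Supply check: Joplin ships 80; Macon ships 50.)

580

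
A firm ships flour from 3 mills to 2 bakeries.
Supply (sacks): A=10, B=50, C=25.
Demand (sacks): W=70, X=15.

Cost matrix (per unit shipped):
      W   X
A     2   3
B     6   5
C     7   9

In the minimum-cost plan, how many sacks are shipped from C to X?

0

The minimum-cost plan:
  A–W: 10 × 2 = 20
  B–W: 35 × 6 = 210
  B–X: 15 × 5 = 75
  C–W: 25 × 7 = 175
Total cost = 480.
The route C→X is not used.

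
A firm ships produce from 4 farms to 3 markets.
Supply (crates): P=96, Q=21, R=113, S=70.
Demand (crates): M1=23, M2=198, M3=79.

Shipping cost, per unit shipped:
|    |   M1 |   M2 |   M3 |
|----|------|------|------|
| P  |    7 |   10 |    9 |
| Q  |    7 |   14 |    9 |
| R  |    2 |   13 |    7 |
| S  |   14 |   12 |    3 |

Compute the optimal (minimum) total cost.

2626

One minimum-cost allocation:
  P to M2: 96 crates
  Q to M2: 21 crates
  R to M1: 23 crates
  R to M2: 81 crates
  R to M3: 9 crates
  S to M3: 70 crates
Total cost = 2626.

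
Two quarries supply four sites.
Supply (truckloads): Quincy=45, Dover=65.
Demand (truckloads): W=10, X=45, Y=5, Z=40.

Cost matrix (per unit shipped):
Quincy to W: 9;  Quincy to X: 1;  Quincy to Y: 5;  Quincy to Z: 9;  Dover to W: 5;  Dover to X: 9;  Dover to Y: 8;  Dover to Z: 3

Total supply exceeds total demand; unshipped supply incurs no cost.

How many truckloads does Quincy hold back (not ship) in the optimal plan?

0

Minimum-cost shipments:
  Quincy–X: 45 × 1 = 45
  Dover–W: 10 × 5 = 50
  Dover–Y: 5 × 8 = 40
  Dover–Z: 40 × 3 = 120
Total cost = 255.
Quincy ships 45 of its 45, leaving 0.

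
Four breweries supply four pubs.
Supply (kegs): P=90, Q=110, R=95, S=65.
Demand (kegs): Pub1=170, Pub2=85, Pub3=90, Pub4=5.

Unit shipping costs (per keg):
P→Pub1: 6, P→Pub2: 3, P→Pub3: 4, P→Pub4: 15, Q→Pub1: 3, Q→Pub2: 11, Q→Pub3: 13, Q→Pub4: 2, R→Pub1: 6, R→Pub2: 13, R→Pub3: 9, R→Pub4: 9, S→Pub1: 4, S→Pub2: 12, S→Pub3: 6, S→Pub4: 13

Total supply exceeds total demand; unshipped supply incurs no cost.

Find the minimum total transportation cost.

A cheapest plan:
  P->Pub2: 85 × 3 = 255
  P->Pub3: 5 × 4 = 20
  Q->Pub1: 105 × 3 = 315
  Q->Pub4: 5 × 2 = 10
  R->Pub1: 65 × 6 = 390
  R->Pub3: 20 × 9 = 180
  S->Pub3: 65 × 6 = 390
Total = 255 + 20 + 315 + 10 + 390 + 180 + 390 = 1560.
(Supply check: P ships 90; Q ships 110; R ships 85; S ships 65.)

1560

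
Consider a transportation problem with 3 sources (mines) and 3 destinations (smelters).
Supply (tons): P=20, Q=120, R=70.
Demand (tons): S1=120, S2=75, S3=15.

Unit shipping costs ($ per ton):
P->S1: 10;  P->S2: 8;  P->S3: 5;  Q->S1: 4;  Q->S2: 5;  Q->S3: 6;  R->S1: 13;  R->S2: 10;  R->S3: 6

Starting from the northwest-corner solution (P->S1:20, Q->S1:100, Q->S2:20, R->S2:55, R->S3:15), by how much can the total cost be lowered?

Current plan cost = 20·10 + 100·4 + 20·5 + 55·10 + 15·6 = $1340.
Optimal plan:
  P to S2: 20 × $8 = $160
  Q to S1: 120 × $4 = $480
  R to S2: 55 × $10 = $550
  R to S3: 15 × $6 = $90
Optimal cost = $1280.
Saving = 1340 − 1280 = $60.

60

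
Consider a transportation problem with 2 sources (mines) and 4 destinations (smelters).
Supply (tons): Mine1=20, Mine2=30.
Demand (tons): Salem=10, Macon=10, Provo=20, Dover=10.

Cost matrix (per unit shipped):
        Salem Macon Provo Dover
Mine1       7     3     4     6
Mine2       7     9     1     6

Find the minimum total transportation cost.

180

Optimal allocation:
  Mine1 to Salem: 10 × 7 = 70
  Mine1 to Macon: 10 × 3 = 30
  Mine2 to Provo: 20 × 1 = 20
  Mine2 to Dover: 10 × 6 = 60
Total = 70 + 30 + 20 + 60 = 180.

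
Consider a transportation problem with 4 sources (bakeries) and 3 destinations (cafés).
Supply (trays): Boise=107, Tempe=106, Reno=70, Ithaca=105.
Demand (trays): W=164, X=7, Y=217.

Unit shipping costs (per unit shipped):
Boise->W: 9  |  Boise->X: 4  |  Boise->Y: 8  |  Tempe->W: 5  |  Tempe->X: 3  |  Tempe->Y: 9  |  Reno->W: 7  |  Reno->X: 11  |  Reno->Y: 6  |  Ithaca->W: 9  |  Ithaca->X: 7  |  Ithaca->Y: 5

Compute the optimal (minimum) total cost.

2361

One minimum-cost allocation:
  Boise->X: 7 × 4 = 28
  Boise->Y: 100 × 8 = 800
  Tempe->W: 106 × 5 = 530
  Reno->W: 58 × 7 = 406
  Reno->Y: 12 × 6 = 72
  Ithaca->Y: 105 × 5 = 525
Total = 28 + 800 + 530 + 406 + 72 + 525 = 2361.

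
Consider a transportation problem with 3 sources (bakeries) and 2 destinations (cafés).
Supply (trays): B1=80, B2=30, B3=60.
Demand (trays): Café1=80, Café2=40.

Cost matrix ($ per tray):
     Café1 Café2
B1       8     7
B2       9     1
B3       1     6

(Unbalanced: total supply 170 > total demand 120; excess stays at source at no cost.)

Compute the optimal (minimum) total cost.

An optimal shipping plan:
  B1→Café1: 20 × $8 = $160
  B1→Café2: 10 × $7 = $70
  B2→Café2: 30 × $1 = $30
  B3→Café1: 60 × $1 = $60
Total = 160 + 70 + 30 + 60 = $320.
(Supply check: B1 ships 30; B2 ships 30; B3 ships 60.)

320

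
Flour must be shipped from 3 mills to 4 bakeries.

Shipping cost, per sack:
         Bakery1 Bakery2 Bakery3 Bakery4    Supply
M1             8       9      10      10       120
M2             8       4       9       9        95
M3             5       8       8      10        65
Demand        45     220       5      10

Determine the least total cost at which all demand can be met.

1855

A cheapest plan:
  M1->Bakery2: 110 × 9 = 990
  M1->Bakery4: 10 × 10 = 100
  M2->Bakery2: 95 × 4 = 380
  M3->Bakery1: 45 × 5 = 225
  M3->Bakery2: 15 × 8 = 120
  M3->Bakery3: 5 × 8 = 40
Total = 990 + 100 + 380 + 225 + 120 + 40 = 1855.
(Supply check: M1 ships 120; M2 ships 95; M3 ships 65.)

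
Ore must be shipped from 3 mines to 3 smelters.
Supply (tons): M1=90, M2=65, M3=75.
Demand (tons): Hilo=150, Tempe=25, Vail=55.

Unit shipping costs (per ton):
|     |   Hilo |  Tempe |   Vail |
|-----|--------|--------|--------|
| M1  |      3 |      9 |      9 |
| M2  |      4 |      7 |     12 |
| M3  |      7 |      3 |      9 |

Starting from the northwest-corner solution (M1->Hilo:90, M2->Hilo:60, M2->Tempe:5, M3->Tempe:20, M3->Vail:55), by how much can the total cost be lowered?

15

Current plan cost = 90·3 + 60·4 + 5·7 + 20·3 + 55·9 = 1100.
Optimal plan:
  M1→Hilo: 85 × 3 = 255
  M1→Vail: 5 × 9 = 45
  M2→Hilo: 65 × 4 = 260
  M3→Tempe: 25 × 3 = 75
  M3→Vail: 50 × 9 = 450
Optimal cost = 1085.
Saving = 1100 − 1085 = 15.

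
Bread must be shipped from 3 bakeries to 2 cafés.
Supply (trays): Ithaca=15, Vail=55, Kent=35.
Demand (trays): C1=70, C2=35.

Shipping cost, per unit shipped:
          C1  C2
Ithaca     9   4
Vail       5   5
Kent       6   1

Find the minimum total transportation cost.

Optimal allocation:
  Ithaca->C1: 15 × 9 = 135
  Vail->C1: 55 × 5 = 275
  Kent->C2: 35 × 1 = 35
Total = 135 + 275 + 35 = 445.

445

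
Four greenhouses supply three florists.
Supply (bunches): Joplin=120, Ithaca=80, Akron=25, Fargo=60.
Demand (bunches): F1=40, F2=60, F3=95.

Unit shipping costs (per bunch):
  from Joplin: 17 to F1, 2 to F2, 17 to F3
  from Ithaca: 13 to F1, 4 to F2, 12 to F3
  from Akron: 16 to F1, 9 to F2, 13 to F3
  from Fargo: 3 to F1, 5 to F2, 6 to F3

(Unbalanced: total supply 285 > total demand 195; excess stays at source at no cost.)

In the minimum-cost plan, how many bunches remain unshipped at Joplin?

Minimum-cost shipments:
  Joplin to F2: 60 × 2 = 120
  Ithaca to F3: 75 × 12 = 900
  Fargo to F1: 40 × 3 = 120
  Fargo to F3: 20 × 6 = 120
Total cost = 1260.
Joplin ships 60 of its 120, leaving 60.

60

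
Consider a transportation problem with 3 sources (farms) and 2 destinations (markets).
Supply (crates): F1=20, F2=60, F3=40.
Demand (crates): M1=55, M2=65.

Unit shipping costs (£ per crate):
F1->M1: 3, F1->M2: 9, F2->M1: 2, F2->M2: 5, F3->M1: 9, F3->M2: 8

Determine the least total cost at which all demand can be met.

Optimal allocation:
  F1→M1: 20 × £3 = £60
  F2→M1: 35 × £2 = £70
  F2→M2: 25 × £5 = £125
  F3→M2: 40 × £8 = £320
Total = 60 + 70 + 125 + 320 = £575.
(Supply check: F1 ships 20; F2 ships 60; F3 ships 40.)

575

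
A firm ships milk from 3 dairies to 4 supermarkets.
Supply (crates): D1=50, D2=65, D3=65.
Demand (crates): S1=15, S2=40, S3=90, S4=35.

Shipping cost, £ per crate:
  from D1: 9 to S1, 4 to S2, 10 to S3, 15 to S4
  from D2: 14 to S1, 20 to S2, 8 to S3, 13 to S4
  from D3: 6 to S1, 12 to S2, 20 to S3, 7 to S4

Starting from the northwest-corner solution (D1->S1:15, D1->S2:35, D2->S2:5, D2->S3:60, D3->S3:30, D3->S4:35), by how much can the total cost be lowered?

315

Current plan cost = 15·9 + 35·4 + 5·20 + 60·8 + 30·20 + 35·7 = £1700.
Optimal plan:
  D1->S2: 25 × £4 = £100
  D1->S3: 25 × £10 = £250
  D2->S3: 65 × £8 = £520
  D3->S1: 15 × £6 = £90
  D3->S2: 15 × £12 = £180
  D3->S4: 35 × £7 = £245
Optimal cost = £1385.
Saving = 1700 − 1385 = £315.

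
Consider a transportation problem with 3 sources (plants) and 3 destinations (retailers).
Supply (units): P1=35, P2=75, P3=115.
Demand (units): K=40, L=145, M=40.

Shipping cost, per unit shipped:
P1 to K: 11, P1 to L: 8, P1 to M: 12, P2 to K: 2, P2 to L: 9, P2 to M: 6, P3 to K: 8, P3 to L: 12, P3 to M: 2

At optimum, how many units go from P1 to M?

Solving gives:
  P1→L: 35 × 8 = 280
  P2→K: 40 × 2 = 80
  P2→L: 35 × 9 = 315
  P3→L: 75 × 12 = 900
  P3→M: 40 × 2 = 80
Total cost = 1655.
The route P1→M is not used.

0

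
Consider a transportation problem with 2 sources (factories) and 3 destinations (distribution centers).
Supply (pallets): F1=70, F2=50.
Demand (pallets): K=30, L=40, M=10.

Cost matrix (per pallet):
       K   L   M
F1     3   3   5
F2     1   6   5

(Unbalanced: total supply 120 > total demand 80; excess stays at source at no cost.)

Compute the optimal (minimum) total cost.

200

One minimum-cost allocation:
  F1–L: 40 × 3 = 120
  F1–M: 10 × 5 = 50
  F2–K: 30 × 1 = 30
Total = 120 + 50 + 30 = 200.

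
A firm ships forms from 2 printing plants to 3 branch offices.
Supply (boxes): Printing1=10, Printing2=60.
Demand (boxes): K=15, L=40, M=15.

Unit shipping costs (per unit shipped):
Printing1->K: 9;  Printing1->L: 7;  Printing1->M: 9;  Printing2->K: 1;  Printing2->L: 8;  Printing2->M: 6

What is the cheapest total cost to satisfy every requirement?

415

A cheapest plan:
  Printing1 to L: 10 × 7 = 70
  Printing2 to K: 15 × 1 = 15
  Printing2 to L: 30 × 8 = 240
  Printing2 to M: 15 × 6 = 90
Total = 70 + 15 + 240 + 90 = 415.
(Supply check: Printing1 ships 10; Printing2 ships 60.)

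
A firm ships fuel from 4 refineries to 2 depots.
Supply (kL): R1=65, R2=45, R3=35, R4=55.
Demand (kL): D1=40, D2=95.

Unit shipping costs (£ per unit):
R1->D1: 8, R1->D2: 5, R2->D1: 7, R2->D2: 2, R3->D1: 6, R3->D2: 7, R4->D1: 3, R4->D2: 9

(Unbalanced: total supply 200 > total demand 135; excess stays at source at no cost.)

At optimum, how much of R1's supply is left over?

15

An optimal plan:
  R1–D2: 50 × £5 = £250
  R2–D2: 45 × £2 = £90
  R4–D1: 40 × £3 = £120
Total cost = £460.
R1 ships 50 of its 65, leaving 15.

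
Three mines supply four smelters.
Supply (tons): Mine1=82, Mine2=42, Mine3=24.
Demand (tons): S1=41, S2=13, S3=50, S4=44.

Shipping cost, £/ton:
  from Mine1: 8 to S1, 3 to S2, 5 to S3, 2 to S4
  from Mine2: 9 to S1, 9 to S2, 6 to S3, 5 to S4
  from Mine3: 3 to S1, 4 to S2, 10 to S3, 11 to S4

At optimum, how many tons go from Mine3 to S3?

0

Optimal shipments:
  Mine1→S2: 13 × £3 = £39
  Mine1→S3: 25 × £5 = £125
  Mine1→S4: 44 × £2 = £88
  Mine2→S1: 17 × £9 = £153
  Mine2→S3: 25 × £6 = £150
  Mine3→S1: 24 × £3 = £72
Total cost = £627.
The route Mine3→S3 is not used.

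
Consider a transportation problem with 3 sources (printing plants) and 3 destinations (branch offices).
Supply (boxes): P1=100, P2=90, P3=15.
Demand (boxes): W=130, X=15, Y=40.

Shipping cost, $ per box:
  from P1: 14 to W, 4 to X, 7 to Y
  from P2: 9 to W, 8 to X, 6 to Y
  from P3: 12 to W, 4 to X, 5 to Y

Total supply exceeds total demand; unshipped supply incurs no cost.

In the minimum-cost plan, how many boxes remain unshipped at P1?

An optimal plan:
  P1→W: 25 × $14 = $350
  P1→X: 15 × $4 = $60
  P1→Y: 40 × $7 = $280
  P2→W: 90 × $9 = $810
  P3→W: 15 × $12 = $180
Total cost = $1680.
P1 ships 80 of its 100, leaving 20.

20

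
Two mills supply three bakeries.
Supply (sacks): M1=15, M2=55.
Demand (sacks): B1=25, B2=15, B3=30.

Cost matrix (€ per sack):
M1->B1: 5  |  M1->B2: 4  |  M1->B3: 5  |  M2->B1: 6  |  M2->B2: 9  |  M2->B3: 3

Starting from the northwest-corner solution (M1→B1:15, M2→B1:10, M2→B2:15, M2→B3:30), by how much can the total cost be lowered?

60

Current plan cost = 15·5 + 10·6 + 15·9 + 30·3 = €360.
Optimal plan:
  M1 to B2: 15 × €4 = €60
  M2 to B1: 25 × €6 = €150
  M2 to B3: 30 × €3 = €90
Optimal cost = €300.
Saving = 360 − 300 = €60.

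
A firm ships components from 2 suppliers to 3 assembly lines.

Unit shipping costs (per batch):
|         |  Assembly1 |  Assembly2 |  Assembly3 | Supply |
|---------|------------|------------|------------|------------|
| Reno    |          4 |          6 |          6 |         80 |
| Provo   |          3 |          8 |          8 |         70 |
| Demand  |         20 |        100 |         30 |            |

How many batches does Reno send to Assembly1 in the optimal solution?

0

Optimal shipments:
  Reno–Assembly2: 50 batches
  Reno–Assembly3: 30 batches
  Provo–Assembly1: 20 batches
  Provo–Assembly2: 50 batches
Total cost = 940.
The route Reno→Assembly1 is not used.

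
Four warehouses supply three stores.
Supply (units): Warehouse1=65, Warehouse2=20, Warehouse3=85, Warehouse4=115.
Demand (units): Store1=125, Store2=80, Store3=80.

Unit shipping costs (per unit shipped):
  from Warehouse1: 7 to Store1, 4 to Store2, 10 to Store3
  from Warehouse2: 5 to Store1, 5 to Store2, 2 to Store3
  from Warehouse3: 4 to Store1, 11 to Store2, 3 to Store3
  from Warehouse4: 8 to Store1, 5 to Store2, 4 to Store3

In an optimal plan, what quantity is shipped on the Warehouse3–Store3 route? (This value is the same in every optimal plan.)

0

The minimum-cost plan:
  Warehouse1 to Store2: 65 units
  Warehouse2 to Store1: 20 units
  Warehouse3 to Store1: 85 units
  Warehouse4 to Store1: 20 units
  Warehouse4 to Store2: 15 units
  Warehouse4 to Store3: 80 units
Total cost = 1255.
The route Warehouse3→Store3 is not used.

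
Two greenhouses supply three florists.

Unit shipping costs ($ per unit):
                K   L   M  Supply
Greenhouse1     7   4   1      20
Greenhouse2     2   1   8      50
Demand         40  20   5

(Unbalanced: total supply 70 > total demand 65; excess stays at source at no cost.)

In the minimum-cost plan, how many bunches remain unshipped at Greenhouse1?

5

An optimal plan:
  Greenhouse1->L: 10 × $4 = $40
  Greenhouse1->M: 5 × $1 = $5
  Greenhouse2->K: 40 × $2 = $80
  Greenhouse2->L: 10 × $1 = $10
Total cost = $135.
Greenhouse1 ships 15 of its 20, leaving 5.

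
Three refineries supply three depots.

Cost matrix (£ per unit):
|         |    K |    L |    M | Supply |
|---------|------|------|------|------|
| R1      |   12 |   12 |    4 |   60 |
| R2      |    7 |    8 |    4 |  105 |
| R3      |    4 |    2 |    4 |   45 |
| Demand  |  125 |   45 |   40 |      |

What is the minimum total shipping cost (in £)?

1225

A cheapest plan:
  R1→K: 20 × £12 = £240
  R1→M: 40 × £4 = £160
  R2→K: 105 × £7 = £735
  R3→L: 45 × £2 = £90
Total = 240 + 160 + 735 + 90 = £1225.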